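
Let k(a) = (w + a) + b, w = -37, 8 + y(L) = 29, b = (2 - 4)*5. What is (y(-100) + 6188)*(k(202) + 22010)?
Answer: 137622485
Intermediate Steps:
b = -10 (b = -2*5 = -10)
y(L) = 21 (y(L) = -8 + 29 = 21)
k(a) = -47 + a (k(a) = (-37 + a) - 10 = -47 + a)
(y(-100) + 6188)*(k(202) + 22010) = (21 + 6188)*((-47 + 202) + 22010) = 6209*(155 + 22010) = 6209*22165 = 137622485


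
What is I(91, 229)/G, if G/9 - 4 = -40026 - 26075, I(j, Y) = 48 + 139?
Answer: -187/594873 ≈ -0.00031435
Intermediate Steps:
I(j, Y) = 187
G = -594873 (G = 36 + 9*(-40026 - 26075) = 36 + 9*(-66101) = 36 - 594909 = -594873)
I(91, 229)/G = 187/(-594873) = 187*(-1/594873) = -187/594873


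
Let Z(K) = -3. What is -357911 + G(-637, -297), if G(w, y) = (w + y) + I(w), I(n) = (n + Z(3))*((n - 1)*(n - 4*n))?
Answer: 779940675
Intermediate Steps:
I(n) = -3*n*(-1 + n)*(-3 + n) (I(n) = (n - 3)*((n - 1)*(n - 4*n)) = (-3 + n)*((-1 + n)*(-3*n)) = (-3 + n)*(-3*n*(-1 + n)) = -3*n*(-1 + n)*(-3 + n))
G(w, y) = w + y + 3*w*(-3 - w**2 + 4*w) (G(w, y) = (w + y) + 3*w*(-3 - w**2 + 4*w) = w + y + 3*w*(-3 - w**2 + 4*w))
-357911 + G(-637, -297) = -357911 + (-637 - 297 - 3*(-637)*(3 + (-637)**2 - 4*(-637))) = -357911 + (-637 - 297 - 3*(-637)*(3 + 405769 + 2548)) = -357911 + (-637 - 297 - 3*(-637)*408320) = -357911 + (-637 - 297 + 780299520) = -357911 + 780298586 = 779940675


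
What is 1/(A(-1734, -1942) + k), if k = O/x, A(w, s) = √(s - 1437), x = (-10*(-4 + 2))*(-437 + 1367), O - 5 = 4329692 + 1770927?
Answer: 1772993850/599790812959 - 5405625*I*√3379/599790812959 ≈ 0.002956 - 0.00052389*I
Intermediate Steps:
O = 6100624 (O = 5 + (4329692 + 1770927) = 5 + 6100619 = 6100624)
x = 18600 (x = -10*(-2)*930 = 20*930 = 18600)
A(w, s) = √(-1437 + s)
k = 762578/2325 (k = 6100624/18600 = 6100624*(1/18600) = 762578/2325 ≈ 327.99)
1/(A(-1734, -1942) + k) = 1/(√(-1437 - 1942) + 762578/2325) = 1/(√(-3379) + 762578/2325) = 1/(I*√3379 + 762578/2325) = 1/(762578/2325 + I*√3379)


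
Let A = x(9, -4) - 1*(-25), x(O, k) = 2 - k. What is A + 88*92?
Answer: 8127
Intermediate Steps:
A = 31 (A = (2 - 1*(-4)) - 1*(-25) = (2 + 4) + 25 = 6 + 25 = 31)
A + 88*92 = 31 + 88*92 = 31 + 8096 = 8127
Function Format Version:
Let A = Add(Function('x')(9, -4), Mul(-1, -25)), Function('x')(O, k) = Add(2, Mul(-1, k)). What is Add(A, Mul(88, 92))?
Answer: 8127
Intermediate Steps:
A = 31 (A = Add(Add(2, Mul(-1, -4)), Mul(-1, -25)) = Add(Add(2, 4), 25) = Add(6, 25) = 31)
Add(A, Mul(88, 92)) = Add(31, Mul(88, 92)) = Add(31, 8096) = 8127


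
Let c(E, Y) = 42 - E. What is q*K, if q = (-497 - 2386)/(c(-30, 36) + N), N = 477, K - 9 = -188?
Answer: 172019/183 ≈ 939.99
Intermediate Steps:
K = -179 (K = 9 - 188 = -179)
q = -961/183 (q = (-497 - 2386)/((42 - 1*(-30)) + 477) = -2883/((42 + 30) + 477) = -2883/(72 + 477) = -2883/549 = -2883*1/549 = -961/183 ≈ -5.2514)
q*K = -961/183*(-179) = 172019/183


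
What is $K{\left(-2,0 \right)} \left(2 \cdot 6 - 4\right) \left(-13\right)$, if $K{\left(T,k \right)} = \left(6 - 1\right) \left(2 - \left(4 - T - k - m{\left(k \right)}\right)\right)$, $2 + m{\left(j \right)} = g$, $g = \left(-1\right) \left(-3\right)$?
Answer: $1560$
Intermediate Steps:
$g = 3$
$m{\left(j \right)} = 1$ ($m{\left(j \right)} = -2 + 3 = 1$)
$K{\left(T,k \right)} = -5 + 5 T + 5 k$ ($K{\left(T,k \right)} = \left(6 - 1\right) \left(2 - \left(3 - T - k\right)\right) = 5 \left(2 - \left(3 - T - k\right)\right) = 5 \left(2 + \left(\left(-4 + T + k\right) + 1\right)\right) = 5 \left(2 + \left(-3 + T + k\right)\right) = 5 \left(-1 + T + k\right) = -5 + 5 T + 5 k$)
$K{\left(-2,0 \right)} \left(2 \cdot 6 - 4\right) \left(-13\right) = \left(-5 + 5 \left(-2\right) + 5 \cdot 0\right) \left(2 \cdot 6 - 4\right) \left(-13\right) = \left(-5 - 10 + 0\right) \left(12 - 4\right) \left(-13\right) = \left(-15\right) 8 \left(-13\right) = \left(-120\right) \left(-13\right) = 1560$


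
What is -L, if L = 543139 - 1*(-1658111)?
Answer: -2201250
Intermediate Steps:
L = 2201250 (L = 543139 + 1658111 = 2201250)
-L = -1*2201250 = -2201250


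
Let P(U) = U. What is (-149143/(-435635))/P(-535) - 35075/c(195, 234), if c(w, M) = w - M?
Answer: 8174739412798/9089524275 ≈ 899.36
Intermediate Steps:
(-149143/(-435635))/P(-535) - 35075/c(195, 234) = -149143/(-435635)/(-535) - 35075/(195 - 1*234) = -149143*(-1/435635)*(-1/535) - 35075/(195 - 234) = (149143/435635)*(-1/535) - 35075/(-39) = -149143/233064725 - 35075*(-1/39) = -149143/233064725 + 35075/39 = 8174739412798/9089524275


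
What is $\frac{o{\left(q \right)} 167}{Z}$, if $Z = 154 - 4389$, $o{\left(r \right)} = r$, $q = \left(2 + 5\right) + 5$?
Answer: $- \frac{2004}{4235} \approx -0.4732$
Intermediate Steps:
$q = 12$ ($q = 7 + 5 = 12$)
$Z = -4235$
$\frac{o{\left(q \right)} 167}{Z} = \frac{12 \cdot 167}{-4235} = 2004 \left(- \frac{1}{4235}\right) = - \frac{2004}{4235}$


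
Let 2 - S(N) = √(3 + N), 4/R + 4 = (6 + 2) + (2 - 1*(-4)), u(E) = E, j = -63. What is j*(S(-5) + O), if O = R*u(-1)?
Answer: -504/5 + 63*I*√2 ≈ -100.8 + 89.095*I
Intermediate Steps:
R = ⅖ (R = 4/(-4 + ((6 + 2) + (2 - 1*(-4)))) = 4/(-4 + (8 + (2 + 4))) = 4/(-4 + (8 + 6)) = 4/(-4 + 14) = 4/10 = 4*(⅒) = ⅖ ≈ 0.40000)
S(N) = 2 - √(3 + N)
O = -⅖ (O = (⅖)*(-1) = -⅖ ≈ -0.40000)
j*(S(-5) + O) = -63*((2 - √(3 - 5)) - ⅖) = -63*((2 - √(-2)) - ⅖) = -63*((2 - I*√2) - ⅖) = -63*(8/5 - I*√2) = -504/5 + 63*I*√2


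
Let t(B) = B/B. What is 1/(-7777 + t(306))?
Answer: -1/7776 ≈ -0.00012860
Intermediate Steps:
t(B) = 1
1/(-7777 + t(306)) = 1/(-7777 + 1) = 1/(-7776) = -1/7776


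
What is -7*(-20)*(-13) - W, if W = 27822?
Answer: -29642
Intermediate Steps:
-7*(-20)*(-13) - W = -7*(-20)*(-13) - 1*27822 = 140*(-13) - 27822 = -1820 - 27822 = -29642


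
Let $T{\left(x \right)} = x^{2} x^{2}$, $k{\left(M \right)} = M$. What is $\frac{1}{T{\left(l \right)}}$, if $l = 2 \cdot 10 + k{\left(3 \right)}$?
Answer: $\frac{1}{279841} \approx 3.5735 \cdot 10^{-6}$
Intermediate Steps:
$l = 23$ ($l = 2 \cdot 10 + 3 = 20 + 3 = 23$)
$T{\left(x \right)} = x^{4}$
$\frac{1}{T{\left(l \right)}} = \frac{1}{23^{4}} = \frac{1}{279841}$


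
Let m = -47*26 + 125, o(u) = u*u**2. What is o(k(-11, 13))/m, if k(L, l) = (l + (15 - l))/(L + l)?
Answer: -3375/8776 ≈ -0.38457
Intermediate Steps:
k(L, l) = 15/(L + l)
o(u) = u**3
m = -1097 (m = -1222 + 125 = -1097)
o(k(-11, 13))/m = (15/(-11 + 13))**3/(-1097) = (15/2)**3*(-1/1097) = (3375/8)*(-1/1097) = -3375/8776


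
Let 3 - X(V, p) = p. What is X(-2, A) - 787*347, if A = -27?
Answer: -273059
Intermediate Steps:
X(V, p) = 3 - p
X(-2, A) - 787*347 = (3 - 1*(-27)) - 787*347 = (3 + 27) - 273089 = 30 - 273089 = -273059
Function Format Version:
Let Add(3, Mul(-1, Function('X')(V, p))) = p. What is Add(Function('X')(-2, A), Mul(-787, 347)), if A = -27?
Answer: -273059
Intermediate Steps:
Function('X')(V, p) = Add(3, Mul(-1, p))
Add(Function('X')(-2, A), Mul(-787, 347)) = Add(Add(3, Mul(-1, -27)), Mul(-787, 347)) = Add(Add(3, 27), -273089) = Add(30, -273089) = -273059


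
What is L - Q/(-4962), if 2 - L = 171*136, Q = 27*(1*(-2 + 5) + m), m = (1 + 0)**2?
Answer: -19231040/827 ≈ -23254.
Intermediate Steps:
m = 1 (m = 1**2 = 1)
Q = 108 (Q = 27*(1*(-2 + 5) + 1) = 27*(1*3 + 1) = 27*(3 + 1) = 27*4 = 108)
L = -23254 (L = 2 - 171*136 = 2 - 1*23256 = 2 - 23256 = -23254)
L - Q/(-4962) = -23254 - 108/(-4962) = -23254 - 108*(-1)/4962 = -23254 - 1*(-18/827) = -23254 + 18/827 = -19231040/827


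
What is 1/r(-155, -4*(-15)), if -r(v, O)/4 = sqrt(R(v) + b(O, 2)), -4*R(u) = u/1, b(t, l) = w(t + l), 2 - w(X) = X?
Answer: I*sqrt(85)/170 ≈ 0.054233*I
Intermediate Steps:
w(X) = 2 - X
b(t, l) = 2 - l - t (b(t, l) = 2 - (t + l) = 2 - (l + t) = 2 + (-l - t) = 2 - l - t)
R(u) = -u/4 (R(u) = -u/(4*1) = -u/4)
r(v, O) = -4*sqrt(-O - v/4) (r(v, O) = -4*sqrt(-v/4 + (2 - 1*2 - O)) = -4*sqrt(-v/4 + (2 - 2 - O)) = -4*sqrt(-v/4 - O) = -4*sqrt(-O - v/4))
1/r(-155, -4*(-15)) = 1/(-2*sqrt(-1*(-155) - (-16)*(-15))) = 1/(-2*sqrt(155 - 4*60)) = 1/(-2*sqrt(155 - 240)) = 1/(-2*I*sqrt(85)) = I*sqrt(85)/170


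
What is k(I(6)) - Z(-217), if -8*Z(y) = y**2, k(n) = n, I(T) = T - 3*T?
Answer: 46993/8 ≈ 5874.1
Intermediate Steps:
I(T) = -2*T
Z(y) = -y**2/8
k(I(6)) - Z(-217) = -2*6 - (-1)*(-217)**2/8 = -12 - (-1)*47089/8 = -12 - 1*(-47089/8) = -12 + 47089/8 = 46993/8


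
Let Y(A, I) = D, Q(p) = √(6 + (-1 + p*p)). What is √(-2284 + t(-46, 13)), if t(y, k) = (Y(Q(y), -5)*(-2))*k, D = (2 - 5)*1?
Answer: I*√2206 ≈ 46.968*I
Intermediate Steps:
D = -3 (D = -3*1 = -3)
Q(p) = √(5 + p²) (Q(p) = √(6 + (-1 + p²)) = √(5 + p²))
Y(A, I) = -3
t(y, k) = 6*k (t(y, k) = (-3*(-2))*k = 6*k)
√(-2284 + t(-46, 13)) = √(-2284 + 6*13) = √(-2284 + 78) = √(-2206) = I*√2206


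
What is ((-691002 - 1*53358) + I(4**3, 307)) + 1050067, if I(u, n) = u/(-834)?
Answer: 127479787/417 ≈ 3.0571e+5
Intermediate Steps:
I(u, n) = -u/834 (I(u, n) = u*(-1/834) = -u/834)
((-691002 - 1*53358) + I(4**3, 307)) + 1050067 = ((-691002 - 1*53358) - 1/834*4**3) + 1050067 = ((-691002 - 53358) - 1/834*64) + 1050067 = (-744360 - 32/417) + 1050067 = -310398152/417 + 1050067 = 127479787/417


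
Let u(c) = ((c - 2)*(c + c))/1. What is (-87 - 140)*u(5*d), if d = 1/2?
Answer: -1135/2 ≈ -567.50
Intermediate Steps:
d = ½ ≈ 0.50000
u(c) = 2*c*(-2 + c) (u(c) = ((-2 + c)*(2*c))*1 = (2*c*(-2 + c))*1 = 2*c*(-2 + c))
(-87 - 140)*u(5*d) = (-87 - 140)*(2*(5*(½))*(-2 + 5*(½))) = -454*5*(-2 + 5/2)/2 = -454*5/(2*2) = -227*5/2 = -1135/2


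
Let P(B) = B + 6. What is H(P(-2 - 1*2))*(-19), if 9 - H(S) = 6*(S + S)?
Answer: 285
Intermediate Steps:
P(B) = 6 + B
H(S) = 9 - 12*S (H(S) = 9 - 6*(S + S) = 9 - 6*2*S = 9 - 12*S)
H(P(-2 - 1*2))*(-19) = (9 - 12*(6 + (-2 - 1*2)))*(-19) = (9 - 12*(6 + (-2 - 2)))*(-19) = (9 - 12*(6 - 4))*(-19) = (9 - 12*2)*(-19) = (9 - 24)*(-19) = -15*(-19) = 285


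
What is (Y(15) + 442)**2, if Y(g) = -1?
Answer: 194481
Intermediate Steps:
(Y(15) + 442)**2 = (-1 + 442)**2 = 441**2 = 194481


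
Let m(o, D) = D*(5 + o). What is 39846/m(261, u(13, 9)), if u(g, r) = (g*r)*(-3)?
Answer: -6641/15561 ≈ -0.42677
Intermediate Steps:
u(g, r) = -3*g*r
39846/m(261, u(13, 9)) = 39846/(((-3*13*9)*(5 + 261))) = 39846/((-351*266)) = 39846/(-93366) = 39846*(-1/93366) = -6641/15561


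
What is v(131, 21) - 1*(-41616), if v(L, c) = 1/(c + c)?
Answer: 1747873/42 ≈ 41616.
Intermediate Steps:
v(L, c) = 1/(2*c)
v(131, 21) - 1*(-41616) = (1/2)/21 - 1*(-41616) = (1/2)*(1/21) + 41616 = 1/42 + 41616 = 1747873/42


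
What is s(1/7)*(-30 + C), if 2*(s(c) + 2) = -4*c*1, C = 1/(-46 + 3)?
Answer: 20656/301 ≈ 68.625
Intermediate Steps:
C = -1/43 (C = 1/(-43) = -1/43 ≈ -0.023256)
s(c) = -2 - 2*c (s(c) = -2 + (-4*c*1)/2 = -2 + (-4*c)/2 = -2 - 2*c)
s(1/7)*(-30 + C) = (-2 - 2/7)*(-30 - 1/43) = (-2 - 2/7)*(-1291/43) = -16/7*(-1291/43) = 20656/301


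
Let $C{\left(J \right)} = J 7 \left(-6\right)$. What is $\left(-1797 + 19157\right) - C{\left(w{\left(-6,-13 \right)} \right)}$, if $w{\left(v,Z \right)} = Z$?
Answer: $16814$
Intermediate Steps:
$C{\left(J \right)} = - 42 J$ ($C{\left(J \right)} = 7 J \left(-6\right) = - 42 J$)
$\left(-1797 + 19157\right) - C{\left(w{\left(-6,-13 \right)} \right)} = \left(-1797 + 19157\right) - \left(-42\right) \left(-13\right) = 17360 - 546 = 16814$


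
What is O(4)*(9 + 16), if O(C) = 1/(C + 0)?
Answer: 25/4 ≈ 6.2500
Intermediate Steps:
O(C) = 1/C
O(4)*(9 + 16) = (9 + 16)/4 = (¼)*25 = 25/4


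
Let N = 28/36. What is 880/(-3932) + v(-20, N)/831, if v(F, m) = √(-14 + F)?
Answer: -220/983 + I*√34/831 ≈ -0.2238 + 0.0070168*I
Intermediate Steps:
N = 7/9 (N = 28*(1/36) = 7/9 ≈ 0.77778)
880/(-3932) + v(-20, N)/831 = 880/(-3932) + √(-14 - 20)/831 = 880*(-1/3932) + √(-34)*(1/831) = -220/983 + (I*√34)*(1/831) = -220/983 + I*√34/831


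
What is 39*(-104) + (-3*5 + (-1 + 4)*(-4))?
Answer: -4083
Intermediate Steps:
39*(-104) + (-3*5 + (-1 + 4)*(-4)) = -4056 + (-15 + 3*(-4)) = -4056 + (-15 - 12) = -4056 - 27 = -4083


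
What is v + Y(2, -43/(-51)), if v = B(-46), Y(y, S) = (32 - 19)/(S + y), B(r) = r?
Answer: -6007/145 ≈ -41.428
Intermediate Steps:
Y(y, S) = 13/(S + y)
v = -46
v + Y(2, -43/(-51)) = -46 + 13/(-43/(-51) + 2) = -46 + 13/(-43*(-1/51) + 2) = -46 + 13/(43/51 + 2) = -46 + 13/(145/51) = -46 + 13*(51/145) = -46 + 663/145 = -6007/145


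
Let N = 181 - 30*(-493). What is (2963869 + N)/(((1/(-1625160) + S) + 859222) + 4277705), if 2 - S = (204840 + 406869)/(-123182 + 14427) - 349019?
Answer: 105298583704814400/193922180092269617 ≈ 0.54299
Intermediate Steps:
N = 14971 (N = 181 + 14790 = 14971)
S = 37958390564/108755 (S = 2 - ((204840 + 406869)/(-123182 + 14427) - 349019) = 2 - (611709/(-108755) - 349019) = 2 - (611709*(-1/108755) - 349019) = 2 - (-611709/108755 - 349019) = 2 - 1*(-37958173054/108755) = 2 + 37958173054/108755 = 37958390564/108755 ≈ 3.4903e+5)
(2963869 + N)/(((1/(-1625160) + S) + 859222) + 4277705) = (2963869 + 14971)/(((1/(-1625160) + 37958390564/108755) + 859222) + 4277705) = 2978840/(((-1/1625160 + 37958390564/108755) + 859222) + 4277705) = 2978840/((12337691601776297/35348855160 + 859222) + 4277705) = 2978840/(42710205630061817/35348855160 + 4277705) = 2978840/(193922180092269617/35348855160) = 2978840*(35348855160/193922180092269617) = 105298583704814400/193922180092269617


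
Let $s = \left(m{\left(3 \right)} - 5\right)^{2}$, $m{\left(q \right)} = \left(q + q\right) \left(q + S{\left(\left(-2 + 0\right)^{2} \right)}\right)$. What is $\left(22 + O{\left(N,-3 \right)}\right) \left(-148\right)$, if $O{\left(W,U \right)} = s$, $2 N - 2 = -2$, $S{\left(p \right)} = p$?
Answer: $-205868$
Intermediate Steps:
$N = 0$ ($N = 1 + \frac{1}{2} \left(-2\right) = 1 - 1 = 0$)
$m{\left(q \right)} = 2 q \left(4 + q\right)$ ($m{\left(q \right)} = \left(q + q\right) \left(q + \left(-2 + 0\right)^{2}\right) = 2 q \left(q + \left(-2\right)^{2}\right) = 2 q \left(q + 4\right) = 2 q \left(4 + q\right)$)
$s = 1369$ ($s = \left(2 \cdot 3 \left(4 + 3\right) - 5\right)^{2} = \left(2 \cdot 3 \cdot 7 - 5\right)^{2} = \left(42 - 5\right)^{2} = 37^{2} = 1369$)
$O{\left(W,U \right)} = 1369$
$\left(22 + O{\left(N,-3 \right)}\right) \left(-148\right) = \left(22 + 1369\right) \left(-148\right) = 1391 \left(-148\right) = -205868$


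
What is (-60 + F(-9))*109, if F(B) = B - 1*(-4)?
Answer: -7085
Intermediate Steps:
F(B) = 4 + B (F(B) = B + 4 = 4 + B)
(-60 + F(-9))*109 = (-60 + (4 - 9))*109 = (-60 - 5)*109 = -65*109 = -7085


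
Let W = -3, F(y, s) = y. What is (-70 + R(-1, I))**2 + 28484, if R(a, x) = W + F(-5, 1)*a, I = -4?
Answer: 33108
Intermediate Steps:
R(a, x) = -3 - 5*a
(-70 + R(-1, I))**2 + 28484 = (-70 + (-3 - 5*(-1)))**2 + 28484 = (-70 + (-3 + 5))**2 + 28484 = (-70 + 2)**2 + 28484 = (-68)**2 + 28484 = 4624 + 28484 = 33108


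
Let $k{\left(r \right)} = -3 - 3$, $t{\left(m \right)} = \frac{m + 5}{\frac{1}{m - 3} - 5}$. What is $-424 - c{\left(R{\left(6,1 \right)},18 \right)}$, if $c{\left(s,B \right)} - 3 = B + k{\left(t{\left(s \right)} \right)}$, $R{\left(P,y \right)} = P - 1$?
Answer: $-439$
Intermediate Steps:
$R{\left(P,y \right)} = -1 + P$
$t{\left(m \right)} = \frac{5 + m}{-5 + \frac{1}{-3 + m}}$ ($t{\left(m \right)} = \frac{5 + m}{\frac{1}{-3 + m} - 5} = \frac{5 + m}{-5 + \frac{1}{-3 + m}}$)
$k{\left(r \right)} = -6$
$c{\left(s,B \right)} = -3 + B$ ($c{\left(s,B \right)} = 3 + \left(B - 6\right) = 3 + \left(-6 + B\right) = -3 + B$)
$-424 - c{\left(R{\left(6,1 \right)},18 \right)} = -424 - \left(-3 + 18\right) = -424 - 15 = -439$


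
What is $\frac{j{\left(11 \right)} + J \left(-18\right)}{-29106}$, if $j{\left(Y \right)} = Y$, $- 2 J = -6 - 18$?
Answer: $\frac{205}{29106} \approx 0.0070432$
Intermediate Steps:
$J = 12$ ($J = - \frac{-6 - 18}{2} = \left(- \frac{1}{2}\right) \left(-24\right) = 12$)
$\frac{j{\left(11 \right)} + J \left(-18\right)}{-29106} = \frac{11 + 12 \left(-18\right)}{-29106} = \left(11 - 216\right) \left(- \frac{1}{29106}\right) = \left(-205\right) \left(- \frac{1}{29106}\right) = \frac{205}{29106}$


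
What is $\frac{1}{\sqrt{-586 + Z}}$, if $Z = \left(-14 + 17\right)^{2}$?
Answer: $- \frac{i \sqrt{577}}{577} \approx - 0.041631 i$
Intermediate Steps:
$Z = 9$ ($Z = 3^{2} = 9$)
$\frac{1}{\sqrt{-586 + Z}} = \frac{1}{\sqrt{-586 + 9}} = \frac{1}{\sqrt{-577}} = \frac{1}{i \sqrt{577}} = - \frac{i \sqrt{577}}{577}$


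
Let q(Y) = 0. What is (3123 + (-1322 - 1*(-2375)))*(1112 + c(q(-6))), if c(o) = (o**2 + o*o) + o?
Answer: 4643712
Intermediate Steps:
c(o) = o + 2*o**2 (c(o) = (o**2 + o**2) + o = 2*o**2 + o = o + 2*o**2)
(3123 + (-1322 - 1*(-2375)))*(1112 + c(q(-6))) = (3123 + (-1322 - 1*(-2375)))*(1112 + 0*(1 + 2*0)) = (3123 + (-1322 + 2375))*(1112 + 0*(1 + 0)) = (3123 + 1053)*(1112 + 0*1) = 4176*(1112 + 0) = 4176*1112 = 4643712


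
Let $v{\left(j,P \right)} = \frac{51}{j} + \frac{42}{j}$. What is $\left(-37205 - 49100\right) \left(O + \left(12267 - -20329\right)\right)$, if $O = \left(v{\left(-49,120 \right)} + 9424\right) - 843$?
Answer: $- \frac{174127241900}{49} \approx -3.5536 \cdot 10^{9}$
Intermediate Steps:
$v{\left(j,P \right)} = \frac{93}{j}$
$O = \frac{420376}{49}$ ($O = \left(\frac{93}{-49} + 9424\right) - 843 = \left(93 \left(- \frac{1}{49}\right) + 9424\right) - 843 = \left(- \frac{93}{49} + 9424\right) - 843 = \frac{461683}{49} - 843 = \frac{420376}{49} \approx 8579.1$)
$\left(-37205 - 49100\right) \left(O + \left(12267 - -20329\right)\right) = \left(-37205 - 49100\right) \left(\frac{420376}{49} + \left(12267 - -20329\right)\right) = - 86305 \left(\frac{420376}{49} + \left(12267 + 20329\right)\right) = - 86305 \left(\frac{420376}{49} + 32596\right) = \left(-86305\right) \frac{2017580}{49} = - \frac{174127241900}{49}$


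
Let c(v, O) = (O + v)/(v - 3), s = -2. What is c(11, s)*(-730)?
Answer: -3285/4 ≈ -821.25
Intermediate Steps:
c(v, O) = (O + v)/(-3 + v)
c(11, s)*(-730) = ((-2 + 11)/(-3 + 11))*(-730) = (9/8)*(-730) = -3285/4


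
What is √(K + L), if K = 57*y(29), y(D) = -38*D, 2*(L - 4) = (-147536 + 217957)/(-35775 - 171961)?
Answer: 21*I*√1536579074067/103868 ≈ 250.62*I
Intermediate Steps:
L = 1591467/415472 (L = 4 + ((-147536 + 217957)/(-35775 - 171961))/2 = 4 + (70421/(-207736))/2 = 4 + (70421*(-1/207736))/2 = 4 + (½)*(-70421/207736) = 4 - 70421/415472 = 1591467/415472 ≈ 3.8305)
y(D) = -38*D
K = -62814 (K = 57*(-38*29) = 57*(-1102) = -62814)
√(K + L) = √(-62814 + 1591467/415472) = √(-26095866741/415472) = 21*I*√1536579074067/103868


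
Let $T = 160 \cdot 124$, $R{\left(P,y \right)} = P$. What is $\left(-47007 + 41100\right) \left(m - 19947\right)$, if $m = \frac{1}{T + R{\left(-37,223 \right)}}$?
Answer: $\frac{777775556360}{6601} \approx 1.1783 \cdot 10^{8}$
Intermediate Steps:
$T = 19840$
$m = \frac{1}{19803}$ ($m = \frac{1}{19840 - 37} = \frac{1}{19803} \approx 5.0497 \cdot 10^{-5}$)
$\left(-47007 + 41100\right) \left(m - 19947\right) = \left(-47007 + 41100\right) \left(\frac{1}{19803} - 19947\right) = \left(-5907\right) \left(- \frac{395010440}{19803}\right) = \frac{777775556360}{6601}$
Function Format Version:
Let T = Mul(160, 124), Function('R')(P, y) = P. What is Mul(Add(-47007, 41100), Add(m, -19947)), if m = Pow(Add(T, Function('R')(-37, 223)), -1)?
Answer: Rational(777775556360, 6601) ≈ 1.1783e+8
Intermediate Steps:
T = 19840
m = Rational(1, 19803) (m = Pow(Add(19840, -37), -1) = Pow(19803, -1) = Rational(1, 19803) ≈ 5.0497e-5)
Mul(Add(-47007, 41100), Add(m, -19947)) = Mul(Add(-47007, 41100), Add(Rational(1, 19803), -19947)) = Mul(-5907, Rational(-395010440, 19803)) = Rational(777775556360, 6601)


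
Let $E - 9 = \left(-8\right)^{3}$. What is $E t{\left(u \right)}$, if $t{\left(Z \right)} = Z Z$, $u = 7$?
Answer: $-24647$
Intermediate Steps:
$t{\left(Z \right)} = Z^{2}$
$E = -503$ ($E = 9 + \left(-8\right)^{3} = 9 - 512 = -503$)
$E t{\left(u \right)} = - 503 \cdot 7^{2} = \left(-503\right) 49 = -24647$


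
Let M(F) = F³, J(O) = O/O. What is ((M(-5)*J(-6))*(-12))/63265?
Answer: 300/12653 ≈ 0.023710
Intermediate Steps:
J(O) = 1
((M(-5)*J(-6))*(-12))/63265 = (((-5)³*1)*(-12))/63265 = (-125*1*(-12))*(1/63265) = -125*(-12)*(1/63265) = 1500*(1/63265) = 300/12653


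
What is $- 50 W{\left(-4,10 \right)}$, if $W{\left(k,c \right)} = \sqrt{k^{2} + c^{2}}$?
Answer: $- 100 \sqrt{29} \approx -538.52$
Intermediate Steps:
$W{\left(k,c \right)} = \sqrt{c^{2} + k^{2}}$
$- 50 W{\left(-4,10 \right)} = - 50 \sqrt{10^{2} + \left(-4\right)^{2}} = - 50 \sqrt{100 + 16} = - 50 \sqrt{116} = - 50 \cdot 2 \sqrt{29} = - 100 \sqrt{29}$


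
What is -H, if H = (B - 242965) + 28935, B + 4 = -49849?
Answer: 263883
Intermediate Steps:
B = -49853 (B = -4 - 49849 = -49853)
H = -263883 (H = (-49853 - 242965) + 28935 = -292818 + 28935 = -263883)
-H = -1*(-263883) = 263883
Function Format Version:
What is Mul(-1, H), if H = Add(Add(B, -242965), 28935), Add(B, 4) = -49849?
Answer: 263883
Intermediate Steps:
B = -49853 (B = Add(-4, -49849) = -49853)
H = -263883 (H = Add(Add(-49853, -242965), 28935) = Add(-292818, 28935) = -263883)
Mul(-1, H) = Mul(-1, -263883) = 263883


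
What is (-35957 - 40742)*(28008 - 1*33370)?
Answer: 411260038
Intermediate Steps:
(-35957 - 40742)*(28008 - 1*33370) = -76699*(28008 - 33370) = -76699*(-5362) = 411260038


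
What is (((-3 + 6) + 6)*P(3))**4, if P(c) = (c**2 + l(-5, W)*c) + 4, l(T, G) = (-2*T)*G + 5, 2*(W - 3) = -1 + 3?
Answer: 3147870802176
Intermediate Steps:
W = 4 (W = 3 + (-1 + 3)/2 = 3 + (1/2)*2 = 3 + 1 = 4)
l(T, G) = 5 - 2*G*T (l(T, G) = -2*G*T + 5 = 5 - 2*G*T)
P(c) = 4 + c**2 + 45*c (P(c) = (c**2 + (5 - 2*4*(-5))*c) + 4 = (c**2 + (5 + 40)*c) + 4 = (c**2 + 45*c) + 4 = 4 + c**2 + 45*c)
(((-3 + 6) + 6)*P(3))**4 = (((-3 + 6) + 6)*(4 + 3**2 + 45*3))**4 = ((3 + 6)*(4 + 9 + 135))**4 = (9*148)**4 = 1332**4 = 3147870802176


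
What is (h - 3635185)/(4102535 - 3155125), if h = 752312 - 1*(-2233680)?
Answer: -649193/947410 ≈ -0.68523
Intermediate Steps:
h = 2985992 (h = 752312 + 2233680 = 2985992)
(h - 3635185)/(4102535 - 3155125) = (2985992 - 3635185)/(4102535 - 3155125) = -649193/947410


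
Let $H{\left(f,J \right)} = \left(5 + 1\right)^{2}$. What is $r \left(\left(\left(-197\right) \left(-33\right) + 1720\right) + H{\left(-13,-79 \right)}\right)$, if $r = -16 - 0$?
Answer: $-132112$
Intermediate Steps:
$H{\left(f,J \right)} = 36$ ($H{\left(f,J \right)} = 6^{2} = 36$)
$r = -16$ ($r = -16 + 0 = -16$)
$r \left(\left(\left(-197\right) \left(-33\right) + 1720\right) + H{\left(-13,-79 \right)}\right) = - 16 \left(\left(\left(-197\right) \left(-33\right) + 1720\right) + 36\right) = - 16 \left(\left(6501 + 1720\right) + 36\right) = - 16 \left(8221 + 36\right) = \left(-16\right) 8257 = -132112$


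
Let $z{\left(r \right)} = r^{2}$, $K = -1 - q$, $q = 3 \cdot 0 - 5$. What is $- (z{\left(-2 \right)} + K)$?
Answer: $-8$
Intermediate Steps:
$q = -5$ ($q = 0 - 5 = -5$)
$K = 4$ ($K = -1 - -5 = -1 + 5 = 4$)
$- (z{\left(-2 \right)} + K) = - (\left(-2\right)^{2} + 4) = - (4 + 4) = \left(-1\right) 8 = -8$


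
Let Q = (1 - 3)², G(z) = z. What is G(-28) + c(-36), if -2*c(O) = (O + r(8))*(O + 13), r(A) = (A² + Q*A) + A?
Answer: 754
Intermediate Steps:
Q = 4 (Q = (-2)² = 4)
r(A) = A² + 5*A (r(A) = (A² + 4*A) + A = A² + 5*A)
c(O) = -(13 + O)*(104 + O)/2 (c(O) = -(O + 8*(5 + 8))*(O + 13)/2 = -(O + 8*13)*(13 + O)/2 = -(O + 104)*(13 + O)/2 = -(104 + O)*(13 + O)/2 = -(13 + O)*(104 + O)/2)
G(-28) + c(-36) = -28 + (-676 - 117/2*(-36) - ½*(-36)²) = -28 + (-676 + 2106 - ½*1296) = -28 + (-676 + 2106 - 648) = -28 + 782 = 754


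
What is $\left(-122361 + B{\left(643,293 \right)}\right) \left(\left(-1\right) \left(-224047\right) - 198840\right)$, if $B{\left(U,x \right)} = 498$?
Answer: $-3071800641$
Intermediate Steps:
$\left(-122361 + B{\left(643,293 \right)}\right) \left(\left(-1\right) \left(-224047\right) - 198840\right) = \left(-122361 + 498\right) \left(\left(-1\right) \left(-224047\right) - 198840\right) = - 121863 \left(224047 - 198840\right) = \left(-121863\right) 25207 = -3071800641$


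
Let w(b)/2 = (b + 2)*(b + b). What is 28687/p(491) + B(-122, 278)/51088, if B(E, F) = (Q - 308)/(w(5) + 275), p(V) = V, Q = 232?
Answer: 152051991731/2602486580 ≈ 58.426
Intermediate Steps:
w(b) = 4*b*(2 + b) (w(b) = 2*((b + 2)*(b + b)) = 2*((2 + b)*(2*b)) = 2*(2*b*(2 + b)) = 4*b*(2 + b))
B(E, F) = -76/415 (B(E, F) = (232 - 308)/(4*5*(2 + 5) + 275) = -76/(4*5*7 + 275) = -76/(140 + 275) = -76/415)
28687/p(491) + B(-122, 278)/51088 = 28687/491 - 76/415/51088 = 28687*(1/491) - 76/415*1/51088 = 28687/491 - 19/5300380 = 152051991731/2602486580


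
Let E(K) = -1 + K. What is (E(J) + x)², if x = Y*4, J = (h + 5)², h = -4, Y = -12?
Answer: 2304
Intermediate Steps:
J = 1 (J = (-4 + 5)² = 1² = 1)
x = -48 (x = -12*4 = -48)
(E(J) + x)² = ((-1 + 1) - 48)² = (0 - 48)² = (-48)² = 2304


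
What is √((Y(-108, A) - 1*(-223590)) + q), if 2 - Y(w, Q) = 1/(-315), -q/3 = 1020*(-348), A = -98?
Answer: √14205403835/105 ≈ 1135.1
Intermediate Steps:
q = 1064880 (q = -3060*(-348) = -3*(-354960) = 1064880)
Y(w, Q) = 631/315 (Y(w, Q) = 2 - 1/(-315) = 2 - 1*(-1/315) = 2 + 1/315 = 631/315)
√((Y(-108, A) - 1*(-223590)) + q) = √((631/315 - 1*(-223590)) + 1064880) = √((631/315 + 223590) + 1064880) = √(70431481/315 + 1064880) = √(405868681/315) = √14205403835/105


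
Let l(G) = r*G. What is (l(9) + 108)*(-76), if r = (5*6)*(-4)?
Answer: 73872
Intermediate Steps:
r = -120 (r = 30*(-4) = -120)
l(G) = -120*G
(l(9) + 108)*(-76) = (-120*9 + 108)*(-76) = (-1080 + 108)*(-76) = -972*(-76) = 73872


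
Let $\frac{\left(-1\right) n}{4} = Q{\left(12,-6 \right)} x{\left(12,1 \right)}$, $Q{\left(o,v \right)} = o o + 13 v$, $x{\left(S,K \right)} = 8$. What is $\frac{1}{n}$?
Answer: $- \frac{1}{2112} \approx -0.00047348$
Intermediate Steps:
$Q{\left(o,v \right)} = o^{2} + 13 v$
$n = -2112$ ($n = - 4 \left(12^{2} + 13 \left(-6\right)\right) 8 = - 4 \left(144 - 78\right) 8 = - 4 \cdot 66 \cdot 8 = \left(-4\right) 528 = -2112$)
$\frac{1}{n} = \frac{1}{-2112} = - \frac{1}{2112}$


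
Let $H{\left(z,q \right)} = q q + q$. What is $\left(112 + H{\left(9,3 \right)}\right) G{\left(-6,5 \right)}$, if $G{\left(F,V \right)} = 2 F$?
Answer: $-1488$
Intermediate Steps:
$H{\left(z,q \right)} = q + q^{2}$ ($H{\left(z,q \right)} = q^{2} + q = q + q^{2}$)
$\left(112 + H{\left(9,3 \right)}\right) G{\left(-6,5 \right)} = \left(112 + 3 \left(1 + 3\right)\right) 2 \left(-6\right) = \left(112 + 3 \cdot 4\right) \left(-12\right) = \left(112 + 12\right) \left(-12\right) = 124 \left(-12\right) = -1488$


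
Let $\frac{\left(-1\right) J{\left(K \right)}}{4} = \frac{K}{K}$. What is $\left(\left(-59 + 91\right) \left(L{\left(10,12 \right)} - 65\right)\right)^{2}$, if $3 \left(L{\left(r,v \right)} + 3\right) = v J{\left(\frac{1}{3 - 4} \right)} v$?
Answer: $69222400$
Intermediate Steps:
$J{\left(K \right)} = -4$ ($J{\left(K \right)} = - 4 \frac{K}{K} = \left(-4\right) 1 = -4$)
$L{\left(r,v \right)} = -3 - \frac{4 v^{2}}{3}$ ($L{\left(r,v \right)} = -3 + \frac{v \left(-4\right) v}{3} = -3 + \frac{- 4 v v}{3} = -3 + \frac{\left(-4\right) v^{2}}{3} = -3 - \frac{4 v^{2}}{3}$)
$\left(\left(-59 + 91\right) \left(L{\left(10,12 \right)} - 65\right)\right)^{2} = \left(\left(-59 + 91\right) \left(\left(-3 - \frac{4 \cdot 12^{2}}{3}\right) - 65\right)\right)^{2} = \left(32 \left(\left(-3 - 192\right) - 65\right)\right)^{2} = \left(32 \left(-195 - 65\right)\right)^{2} = \left(32 \left(-260\right)\right)^{2} = \left(-8320\right)^{2} = 69222400$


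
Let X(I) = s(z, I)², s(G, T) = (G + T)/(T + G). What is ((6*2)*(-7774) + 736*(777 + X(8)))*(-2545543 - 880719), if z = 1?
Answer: -1642275901840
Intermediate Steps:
s(G, T) = 1 (s(G, T) = (G + T)/(G + T) = 1)
X(I) = 1 (X(I) = 1² = 1)
((6*2)*(-7774) + 736*(777 + X(8)))*(-2545543 - 880719) = ((6*2)*(-7774) + 736*(777 + 1))*(-2545543 - 880719) = (12*(-7774) + 736*778)*(-3426262) = (-93288 + 572608)*(-3426262) = 479320*(-3426262) = -1642275901840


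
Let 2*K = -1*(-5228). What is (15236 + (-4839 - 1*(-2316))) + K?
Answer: 15327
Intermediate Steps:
K = 2614 (K = (-1*(-5228))/2 = (1/2)*5228 = 2614)
(15236 + (-4839 - 1*(-2316))) + K = (15236 + (-4839 - 1*(-2316))) + 2614 = (15236 + (-4839 + 2316)) + 2614 = (15236 - 2523) + 2614 = 12713 + 2614 = 15327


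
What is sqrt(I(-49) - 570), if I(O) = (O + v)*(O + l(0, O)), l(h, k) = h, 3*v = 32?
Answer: 5*sqrt(471)/3 ≈ 36.171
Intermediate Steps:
v = 32/3 (v = (1/3)*32 = 32/3 ≈ 10.667)
I(O) = O*(32/3 + O) (I(O) = (O + 32/3)*(O + 0) = (32/3 + O)*O = O*(32/3 + O))
sqrt(I(-49) - 570) = sqrt((1/3)*(-49)*(32 + 3*(-49)) - 570) = sqrt((1/3)*(-49)*(32 - 147) - 570) = sqrt((1/3)*(-49)*(-115) - 570) = sqrt(5635/3 - 570) = sqrt(3925/3) = 5*sqrt(471)/3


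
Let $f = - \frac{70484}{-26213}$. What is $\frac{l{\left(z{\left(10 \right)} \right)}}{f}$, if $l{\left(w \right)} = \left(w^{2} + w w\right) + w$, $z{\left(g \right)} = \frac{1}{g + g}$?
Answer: $\frac{288343}{14096800} \approx 0.020454$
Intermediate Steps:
$z{\left(g \right)} = \frac{1}{2 g}$
$l{\left(w \right)} = w + 2 w^{2}$ ($l{\left(w \right)} = \left(w^{2} + w^{2}\right) + w = 2 w^{2} + w = w + 2 w^{2}$)
$f = \frac{70484}{26213}$ ($f = \left(-70484\right) \left(- \frac{1}{26213}\right) = \frac{70484}{26213} \approx 2.6889$)
$\frac{l{\left(z{\left(10 \right)} \right)}}{f} = \frac{\frac{1}{2 \cdot 10} \left(1 + 2 \frac{1}{2 \cdot 10}\right)}{\frac{70484}{26213}} = \frac{1}{2} \cdot \frac{1}{10} \left(1 + 2 \cdot \frac{1}{2} \cdot \frac{1}{10}\right) \frac{26213}{70484} = \frac{1 + 2 \cdot \frac{1}{20}}{20} \cdot \frac{26213}{70484} = \frac{1 + \frac{1}{10}}{20} \cdot \frac{26213}{70484} = \frac{1}{20} \cdot \frac{11}{10} \cdot \frac{26213}{70484} = \frac{11}{200} \cdot \frac{26213}{70484} = \frac{288343}{14096800}$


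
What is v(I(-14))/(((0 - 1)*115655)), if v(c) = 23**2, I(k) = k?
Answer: -529/115655 ≈ -0.0045739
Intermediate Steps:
v(c) = 529
v(I(-14))/(((0 - 1)*115655)) = 529/(((0 - 1)*115655)) = 529/((-1*115655)) = 529/(-115655) = 529*(-1/115655) = -529/115655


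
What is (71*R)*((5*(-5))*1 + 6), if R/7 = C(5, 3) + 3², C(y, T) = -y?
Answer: -37772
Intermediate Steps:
R = 28 (R = 7*(-1*5 + 3²) = 7*(-5 + 9) = 7*4 = 28)
(71*R)*((5*(-5))*1 + 6) = (71*28)*((5*(-5))*1 + 6) = 1988*(-25*1 + 6) = 1988*(-25 + 6) = 1988*(-19) = -37772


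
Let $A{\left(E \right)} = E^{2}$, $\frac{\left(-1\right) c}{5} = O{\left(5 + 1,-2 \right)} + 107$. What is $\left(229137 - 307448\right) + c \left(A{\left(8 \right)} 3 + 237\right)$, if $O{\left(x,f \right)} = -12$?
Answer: $-282086$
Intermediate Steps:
$c = -475$ ($c = - 5 \left(-12 + 107\right) = \left(-5\right) 95 = -475$)
$\left(229137 - 307448\right) + c \left(A{\left(8 \right)} 3 + 237\right) = \left(229137 - 307448\right) - 475 \left(8^{2} \cdot 3 + 237\right) = -78311 - 475 \left(64 \cdot 3 + 237\right) = -78311 - 475 \left(192 + 237\right) = -78311 - 203775 = -282086$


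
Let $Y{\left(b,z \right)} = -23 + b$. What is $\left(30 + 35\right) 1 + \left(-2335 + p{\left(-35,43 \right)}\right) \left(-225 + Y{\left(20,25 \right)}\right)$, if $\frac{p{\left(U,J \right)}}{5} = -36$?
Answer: $573485$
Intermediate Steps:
$p{\left(U,J \right)} = -180$ ($p{\left(U,J \right)} = 5 \left(-36\right) = -180$)
$\left(30 + 35\right) 1 + \left(-2335 + p{\left(-35,43 \right)}\right) \left(-225 + Y{\left(20,25 \right)}\right) = \left(30 + 35\right) 1 + \left(-2335 - 180\right) \left(-225 + \left(-23 + 20\right)\right) = 65 \cdot 1 - 2515 \left(-225 - 3\right) = 65 - -573420 = 65 + 573420 = 573485$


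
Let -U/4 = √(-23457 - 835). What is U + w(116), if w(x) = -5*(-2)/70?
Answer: ⅐ - 8*I*√6073 ≈ 0.14286 - 623.44*I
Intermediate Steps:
w(x) = ⅐ (w(x) = 10*(1/70) = ⅐)
U = -8*I*√6073 (U = -4*√(-23457 - 835) = -8*I*√6073 ≈ -623.44*I)
U + w(116) = -8*I*√6073 + ⅐ = ⅐ - 8*I*√6073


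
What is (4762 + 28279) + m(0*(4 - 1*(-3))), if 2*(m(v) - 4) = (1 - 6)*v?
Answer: 33045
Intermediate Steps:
m(v) = 4 - 5*v/2 (m(v) = 4 + ((1 - 6)*v)/2 = 4 + (-5*v)/2 = 4 - 5*v/2)
(4762 + 28279) + m(0*(4 - 1*(-3))) = (4762 + 28279) + (4 - 0*(4 - 1*(-3))) = 33041 + (4 - 0*(4 + 3)) = 33041 + (4 - 0*7) = 33041 + (4 - 5/2*0) = 33041 + (4 + 0) = 33041 + 4 = 33045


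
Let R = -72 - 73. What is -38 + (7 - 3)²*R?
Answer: -2358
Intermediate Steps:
R = -145
-38 + (7 - 3)²*R = -38 + (7 - 3)²*(-145) = -38 + 4²*(-145) = -38 + 16*(-145) = -38 - 2320 = -2358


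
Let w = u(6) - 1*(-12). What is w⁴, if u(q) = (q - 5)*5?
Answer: 83521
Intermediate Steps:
u(q) = -25 + 5*q (u(q) = (-5 + q)*5 = -25 + 5*q)
w = 17 (w = (-25 + 5*6) - 1*(-12) = (-25 + 30) + 12 = 5 + 12 = 17)
w⁴ = 17⁴ = 83521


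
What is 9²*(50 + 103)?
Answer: 12393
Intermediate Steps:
9²*(50 + 103) = 81*153 = 12393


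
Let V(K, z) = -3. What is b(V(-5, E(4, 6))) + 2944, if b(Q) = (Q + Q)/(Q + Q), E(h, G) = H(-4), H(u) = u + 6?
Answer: 2945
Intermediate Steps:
H(u) = 6 + u
E(h, G) = 2 (E(h, G) = 6 - 4 = 2)
b(Q) = 1 (b(Q) = (2*Q)/((2*Q)) = (2*Q)*(1/(2*Q)) = 1)
b(V(-5, E(4, 6))) + 2944 = 1 + 2944 = 2945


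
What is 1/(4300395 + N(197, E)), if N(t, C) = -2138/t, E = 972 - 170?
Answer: 197/847175677 ≈ 2.3254e-7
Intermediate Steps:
E = 802
1/(4300395 + N(197, E)) = 1/(4300395 - 2138/197) = 1/(847175677/197) = 197/847175677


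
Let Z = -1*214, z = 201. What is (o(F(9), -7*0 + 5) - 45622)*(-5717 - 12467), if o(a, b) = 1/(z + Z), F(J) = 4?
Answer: 10784694008/13 ≈ 8.2959e+8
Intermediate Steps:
Z = -214
o(a, b) = -1/13 (o(a, b) = 1/(201 - 214) = 1/(-13) = -1/13)
(o(F(9), -7*0 + 5) - 45622)*(-5717 - 12467) = (-1/13 - 45622)*(-5717 - 12467) = -593087/13*(-18184) = 10784694008/13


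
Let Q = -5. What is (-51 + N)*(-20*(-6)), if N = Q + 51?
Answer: -600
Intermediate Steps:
N = 46 (N = -5 + 51 = 46)
(-51 + N)*(-20*(-6)) = (-51 + 46)*(-20*(-6)) = -5*120 = -600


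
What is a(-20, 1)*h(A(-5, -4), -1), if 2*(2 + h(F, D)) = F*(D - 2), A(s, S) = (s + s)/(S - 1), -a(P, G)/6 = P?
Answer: -600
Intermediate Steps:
a(P, G) = -6*P
A(s, S) = 2*s/(-1 + S) (A(s, S) = (2*s)/(-1 + S) = 2*s/(-1 + S))
h(F, D) = -2 + F*(-2 + D)/2 (h(F, D) = -2 + (F*(D - 2))/2 = -2 + (F*(-2 + D))/2 = -2 + F*(-2 + D)/2)
a(-20, 1)*h(A(-5, -4), -1) = (-6*(-20))*(-2 - 2*(-5)/(-1 - 4) + (½)*(-1)*(2*(-5)/(-1 - 4))) = 120*(-2 - 2*(-5)/(-5) + (½)*(-1)*(2*(-5)/(-5))) = 120*(-2 - 2*(-5)*(-1)/5 + (½)*(-1)*(2*(-5)*(-⅕))) = 120*(-2 - 1*2 + (½)*(-1)*2) = 120*(-2 - 2 - 1) = 120*(-5) = -600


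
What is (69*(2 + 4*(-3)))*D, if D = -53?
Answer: 36570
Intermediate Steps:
(69*(2 + 4*(-3)))*D = (69*(2 + 4*(-3)))*(-53) = (69*(2 - 12))*(-53) = (69*(-10))*(-53) = -690*(-53) = 36570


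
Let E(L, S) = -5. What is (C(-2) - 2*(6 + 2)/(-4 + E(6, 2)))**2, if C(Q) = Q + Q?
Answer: 400/81 ≈ 4.9383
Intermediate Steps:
C(Q) = 2*Q
(C(-2) - 2*(6 + 2)/(-4 + E(6, 2)))**2 = (2*(-2) - 2*(6 + 2)/(-4 - 5))**2 = (-4 - 16/(-9))**2 = (-4 - 16*(-1)/9)**2 = (-4 - 2*(-8/9))**2 = (-4 + 16/9)**2 = (-20/9)**2 = 400/81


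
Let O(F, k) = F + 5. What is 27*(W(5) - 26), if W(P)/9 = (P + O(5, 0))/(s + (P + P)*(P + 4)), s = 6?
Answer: -21249/32 ≈ -664.03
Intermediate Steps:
O(F, k) = 5 + F
W(P) = 9*(10 + P)/(6 + 2*P*(4 + P)) (W(P) = 9*((P + (5 + 5))/(6 + (P + P)*(P + 4))) = 9*((P + 10)/(6 + (2*P)*(4 + P))) = 9*((10 + P)/(6 + 2*P*(4 + P))) = 9*(10 + P)/(6 + 2*P*(4 + P)))
27*(W(5) - 26) = 27*(9*(10 + 5)/(2*(3 + 5**2 + 4*5)) - 26) = 27*((9/2)*15/(3 + 25 + 20) - 26) = 27*((9/2)*15/48 - 26) = 27*((9/2)*(1/48)*15 - 26) = 27*(45/32 - 26) = 27*(-787/32) = -21249/32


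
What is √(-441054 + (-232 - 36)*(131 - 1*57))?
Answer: I*√460886 ≈ 678.89*I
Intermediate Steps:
√(-441054 + (-232 - 36)*(131 - 1*57)) = √(-441054 - 268*(131 - 57)) = √(-441054 - 268*74) = √(-441054 - 19832) = √(-460886) = I*√460886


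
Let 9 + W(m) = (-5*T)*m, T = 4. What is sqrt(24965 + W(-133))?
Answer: 4*sqrt(1726) ≈ 166.18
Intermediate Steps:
W(m) = -9 - 20*m (W(m) = -9 + (-5*4)*m = -9 - 20*m)
sqrt(24965 + W(-133)) = sqrt(24965 + (-9 - 20*(-133))) = sqrt(24965 + (-9 + 2660)) = sqrt(24965 + 2651) = sqrt(27616) = 4*sqrt(1726)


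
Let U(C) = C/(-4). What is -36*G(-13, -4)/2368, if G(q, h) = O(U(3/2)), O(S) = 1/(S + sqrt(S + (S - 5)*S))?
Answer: -9/2368 - 3*sqrt(105)/2368 ≈ -0.016782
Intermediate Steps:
U(C) = -C/4 (U(C) = C*(-1/4) = -C/4)
O(S) = 1/(S + sqrt(S + S*(-5 + S))) (O(S) = 1/(S + sqrt(S + (-5 + S)*S)) = 1/(S + sqrt(S + S*(-5 + S))))
G(q, h) = 1/(-3/8 + sqrt(105)/8) (G(q, h) = 1/(-3/(4*2) + sqrt((-3/(4*2))*(-4 - 3/(4*2)))) = 1/(-1/4*3/2 + sqrt((-1/4*3/2)*(-4 - 1/4*3/2))) = 1/(-3/8 + sqrt(-3*(-4 - 3/8)/8)) = 1/(-3/8 + sqrt(-3/8*(-35/8))) = 1/(-3/8 + sqrt(105/64)) = 1/(-3/8 + sqrt(105)/8))
-36*G(-13, -4)/2368 = -36*(1/4 + sqrt(105)/12)/2368 = (-9 - 3*sqrt(105))*(1/2368) = -9/2368 - 3*sqrt(105)/2368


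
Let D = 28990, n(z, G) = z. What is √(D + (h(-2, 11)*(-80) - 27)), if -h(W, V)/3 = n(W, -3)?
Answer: √28483 ≈ 168.77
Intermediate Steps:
h(W, V) = -3*W
√(D + (h(-2, 11)*(-80) - 27)) = √(28990 + (-3*(-2)*(-80) - 27)) = √(28990 + (6*(-80) - 27)) = √(28990 + (-480 - 27)) = √(28990 - 507) = √28483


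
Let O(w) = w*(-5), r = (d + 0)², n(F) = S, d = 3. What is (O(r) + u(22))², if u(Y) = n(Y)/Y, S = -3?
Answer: 986049/484 ≈ 2037.3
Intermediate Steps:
n(F) = -3
u(Y) = -3/Y
r = 9 (r = (3 + 0)² = 3² = 9)
O(w) = -5*w
(O(r) + u(22))² = (-5*9 - 3/22)² = (-45 - 3*1/22)² = (-45 - 3/22)² = (-993/22)² = 986049/484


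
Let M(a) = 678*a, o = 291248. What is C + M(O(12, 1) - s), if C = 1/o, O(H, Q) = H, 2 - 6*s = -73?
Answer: -98733071/291248 ≈ -339.00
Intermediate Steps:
s = 25/2 (s = 1/3 - 1/6*(-73) = 1/3 + 73/6 = 25/2 ≈ 12.500)
C = 1/291248 ≈ 3.4335e-6
C + M(O(12, 1) - s) = 1/291248 + 678*(12 - 1*25/2) = 1/291248 + 678*(12 - 25/2) = 1/291248 + 678*(-1/2) = 1/291248 - 339 = -98733071/291248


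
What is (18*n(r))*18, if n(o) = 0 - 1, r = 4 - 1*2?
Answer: -324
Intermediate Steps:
r = 2 (r = 4 - 2 = 2)
n(o) = -1
(18*n(r))*18 = (18*(-1))*18 = -18*18 = -324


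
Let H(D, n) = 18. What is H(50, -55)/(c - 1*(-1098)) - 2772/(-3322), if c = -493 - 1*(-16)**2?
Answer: 46692/52699 ≈ 0.88601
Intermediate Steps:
c = -749 (c = -493 - 1*256 = -493 - 256 = -749)
H(50, -55)/(c - 1*(-1098)) - 2772/(-3322) = 18/(-749 - 1*(-1098)) - 2772/(-3322) = 18/(-749 + 1098) - 2772*(-1/3322) = 18/349 + 126/151 = 46692/52699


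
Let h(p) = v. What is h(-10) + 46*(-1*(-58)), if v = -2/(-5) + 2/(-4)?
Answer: 26679/10 ≈ 2667.9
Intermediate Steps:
v = -⅒ (v = -2*(-⅕) + 2*(-¼) = ⅖ - ½ = -⅒ ≈ -0.10000)
h(p) = -⅒
h(-10) + 46*(-1*(-58)) = -⅒ + 46*(-1*(-58)) = -⅒ + 46*58 = -⅒ + 2668 = 26679/10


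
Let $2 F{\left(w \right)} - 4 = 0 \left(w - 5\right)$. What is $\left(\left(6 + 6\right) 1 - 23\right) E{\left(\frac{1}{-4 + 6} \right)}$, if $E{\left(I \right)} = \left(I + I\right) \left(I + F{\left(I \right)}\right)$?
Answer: $- \frac{55}{2} \approx -27.5$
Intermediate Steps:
$F{\left(w \right)} = 2$ ($F{\left(w \right)} = 2 + \frac{0 \left(w - 5\right)}{2} = 2 + \frac{0 \left(-5 + w\right)}{2} = 2 + \frac{1}{2} \cdot 0 = 2 + 0 = 2$)
$E{\left(I \right)} = 2 I \left(2 + I\right)$ ($E{\left(I \right)} = \left(I + I\right) \left(I + 2\right) = 2 I \left(2 + I\right)$)
$\left(\left(6 + 6\right) 1 - 23\right) E{\left(\frac{1}{-4 + 6} \right)} = \left(\left(6 + 6\right) 1 - 23\right) \frac{2 \left(2 + \frac{1}{-4 + 6}\right)}{-4 + 6} = \left(12 \cdot 1 - 23\right) \frac{2 \left(2 + \frac{1}{2}\right)}{2} = \left(12 - 23\right) 2 \cdot \frac{1}{2} \left(2 + \frac{1}{2}\right) = - 11 \cdot 2 \cdot \frac{1}{2} \cdot \frac{5}{2} = \left(-11\right) \frac{5}{2} = - \frac{55}{2}$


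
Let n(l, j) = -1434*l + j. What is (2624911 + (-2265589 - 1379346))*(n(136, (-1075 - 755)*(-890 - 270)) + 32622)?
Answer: -1999653009552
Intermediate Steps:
n(l, j) = j - 1434*l
(2624911 + (-2265589 - 1379346))*(n(136, (-1075 - 755)*(-890 - 270)) + 32622) = (2624911 + (-2265589 - 1379346))*(((-1075 - 755)*(-890 - 270) - 1434*136) + 32622) = (2624911 - 3644935)*((-1830*(-1160) - 195024) + 32622) = -1020024*((2122800 - 195024) + 32622) = -1020024*(1927776 + 32622) = -1020024*1960398 = -1999653009552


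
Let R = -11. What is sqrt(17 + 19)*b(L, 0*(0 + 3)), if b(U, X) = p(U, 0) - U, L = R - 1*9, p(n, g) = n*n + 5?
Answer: 2550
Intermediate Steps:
p(n, g) = 5 + n**2 (p(n, g) = n**2 + 5 = 5 + n**2)
L = -20 (L = -11 - 1*9 = -11 - 9 = -20)
b(U, X) = 5 + U**2 - U (b(U, X) = (5 + U**2) - U = 5 + U**2 - U)
sqrt(17 + 19)*b(L, 0*(0 + 3)) = sqrt(17 + 19)*(5 + (-20)**2 - 1*(-20)) = sqrt(36)*(5 + 400 + 20) = 6*425 = 2550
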